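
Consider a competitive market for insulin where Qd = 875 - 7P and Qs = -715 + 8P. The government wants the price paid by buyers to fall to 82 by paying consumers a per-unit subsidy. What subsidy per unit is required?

Required subsidy s = 45 per unit

At a buyer price of 82, quantity demanded is 875 − 7·82 = 301.
Sellers supply 301 only when they receive Ps with -715 + 8·Ps = 301, i.e. Ps = 127.
s = Ps − Pb = 127 − 82 = 45.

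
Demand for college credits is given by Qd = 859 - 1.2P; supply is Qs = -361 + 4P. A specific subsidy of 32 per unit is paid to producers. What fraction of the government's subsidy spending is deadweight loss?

Pre-subsidy: 859 - 1.2P = -361 + 4P gives P* = 3050/13, Q* = 7507/13.
With the subsidy, sellers receive Ps = Pb + 32 for each unit, where Pb is the price buyers pay.
Supply in terms of Pb becomes Qs = -361 + 4(Pb + 32) = -233 + 4Pb. Setting this equal to demand: 859 - 1.2Pb = -233 + 4Pb, so Pb = 210.
Sellers receive Ps = 210 + 32 = 242; Q' = 859 − 1.2·210 = 607.
ΔCS = ½(7507/13 + 607)(3050/13 − 210) = 2463680/169; ΔPS = ½(7507/13 + 607)(242 − 3050/13) = 739104/169.
Government spending = 32 × 607 = 19424.
DWL = ½ × 32 × (607 − 7507/13) = 6144/13; fraction = (6144/13) / 19424 = 192/7891.

DWL / government spending = 192/7891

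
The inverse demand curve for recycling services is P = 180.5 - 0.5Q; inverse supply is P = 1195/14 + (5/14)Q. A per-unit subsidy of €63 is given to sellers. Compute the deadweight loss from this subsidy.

Deadweight loss = €2315.25

Pre-subsidy: 180.5 - 0.5Q = 1195/14 + (5/14)Q gives Q* = 111 and P* = 125.
With the subsidy, sellers receive Ps = Pb + 63 for each unit, where Pb is the price buyers pay.
On the curves, Pb = 180.5 - 0.5Q and Ps = 1195/14 + (5/14)Q; the wedge Ps − Pb = 63 gives 1195/14 + (5/14)Q − (180.5 - 0.5Q) = 63, so Q' = 184.5.
Then Pb = 180.5 − 0.5·184.5 = 88.25 and Ps = 1195/14 + (5/14)·184.5 = 151.25.
The subsidy expands output by 184.5 − 111 = 73.5 past the efficient level; on those units the gap between marginal cost and willingness to pay runs from 0 up to 63.
DWL = ½ × 63 × 73.5 = 2315.25.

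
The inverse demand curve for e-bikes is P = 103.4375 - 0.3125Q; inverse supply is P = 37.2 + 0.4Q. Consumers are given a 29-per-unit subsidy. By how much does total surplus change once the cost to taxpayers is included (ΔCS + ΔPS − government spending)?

Net change in total surplus = -33640/57

Pre-subsidy: 103.4375 - 0.3125Q = 37.2 + 0.4Q gives Q* = 5299/57 and P* = 4240/57.
With the rebate, buyers effectively pay Pb = Ps − 29, where Ps is the price sellers receive.
On the curves, Pb = 103.4375 - 0.3125Q and Ps = 37.2 + 0.4Q; the wedge Ps − Pb = 29 gives 37.2 + 0.4Q − (103.4375 - 0.3125Q) = 29, so Q' = 401/3.
Then Pb = 103.4375 − 0.3125·(401/3) = 185/3 and Ps = 37.2 + 0.4·(401/3) = 272/3.
ΔCS = ½(5299/57 + 401/3)(4240/57 − 185/3) = 1560925/1083; ΔPS = ½(5299/57 + 401/3)(272/3 − 4240/57) = 1997984/1083.
Government spending = 29 × 401/3 = 11629/3.
Net change = 1560925/1083 + 1997984/1083 − 11629/3 = -33640/57. The loss equals the DWL triangle ½·29·2320/57.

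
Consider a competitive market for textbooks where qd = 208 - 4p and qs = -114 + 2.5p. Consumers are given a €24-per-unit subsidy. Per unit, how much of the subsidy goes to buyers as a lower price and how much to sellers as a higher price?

Buyers gain 120/13 per unit; sellers gain 192/13 per unit

Pre-subsidy: 208 - 4p = -114 + 2.5p gives p* = 644/13, q* = 128/13.
With the rebate, buyers effectively pay pb = ps − 24, where ps is the price sellers receive.
Demand in terms of ps becomes qd = 208 − 4(ps − 24) = 304 - 4ps. Setting this equal to supply: 304 - 4ps = -114 + 2.5ps, so ps = 836/13.
Buyers pay pb = 836/13 − 24 = 524/13; q' = -114 + 2.5·(836/13) = 608/13.
Buyers' price falls by p* − pb = 644/13 − 524/13 = 120/13; sellers' price rises by ps − p* = 836/13 − 644/13 = 192/13.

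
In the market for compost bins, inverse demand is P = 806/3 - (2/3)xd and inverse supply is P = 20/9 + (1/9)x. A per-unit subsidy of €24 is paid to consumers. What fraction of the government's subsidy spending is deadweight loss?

DWL / government spending = 54/1307

Pre-subsidy: 806/3 - (2/3)x = 20/9 + (1/9)x gives x* = 2398/7 and P* = 282/7.
With the rebate, buyers effectively pay Pb = Ps − 24, where Ps is the price sellers receive.
On the curves, Pb = 806/3 - (2/3)x and Ps = 20/9 + (1/9)x; the wedge Ps − Pb = 24 gives 20/9 + (1/9)x − (806/3 - (2/3)x) = 24, so x' = 2614/7.
Then Pb = 806/3 − (2/3)·(2614/7) = 138/7 and Ps = 20/9 + (1/9)·(2614/7) = 306/7.
ΔCS = ½(2398/7 + 2614/7)(282/7 − 138/7) = 51552/7; ΔPS = ½(2398/7 + 2614/7)(306/7 − 282/7) = 8592/7.
Government spending = 24 × 2614/7 = 62736/7.
DWL = ½ × 24 × (2614/7 − 2398/7) = 2592/7; fraction = (2592/7) / (62736/7) = 54/1307.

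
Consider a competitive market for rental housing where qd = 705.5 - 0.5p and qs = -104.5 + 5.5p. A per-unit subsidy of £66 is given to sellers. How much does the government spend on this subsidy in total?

Pre-subsidy: 705.5 - 0.5p = -104.5 + 5.5p gives p* = 135, q* = 638.
With the subsidy, sellers receive ps = pb + 66 for each unit, where pb is the price buyers pay.
Supply in terms of pb becomes qs = -104.5 + 5.5(pb + 66) = 258.5 + 5.5pb. Setting this equal to demand: 705.5 - 0.5pb = 258.5 + 5.5pb, so pb = 74.5.
Sellers receive ps = 74.5 + 66 = 140.5; q' = 705.5 − 0.5·74.5 = 668.25.
Government outlay = subsidy × quantity = 66 × 668.25 = 44104.5.

Government cost = £44104.5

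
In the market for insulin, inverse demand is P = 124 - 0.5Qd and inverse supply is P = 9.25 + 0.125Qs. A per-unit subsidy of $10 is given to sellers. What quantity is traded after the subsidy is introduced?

Pre-subsidy: 124 - 0.5Q = 9.25 + 0.125Q gives Q* = 183.6 and P* = 32.2.
With the subsidy, sellers receive Ps = Pb + 10 for each unit, where Pb is the price buyers pay.
On the curves, Pb = 124 - 0.5Q and Ps = 9.25 + 0.125Q; the wedge Ps − Pb = 10 gives 9.25 + 0.125Q − (124 - 0.5Q) = 10, so Q' = 199.6.
Then Pb = 124 − 0.5·199.6 = 24.2 and Ps = 9.25 + 0.125·199.6 = 34.2.

Q' = 199.6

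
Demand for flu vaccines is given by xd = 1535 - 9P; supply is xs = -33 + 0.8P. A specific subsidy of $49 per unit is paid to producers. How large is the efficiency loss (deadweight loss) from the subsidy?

Pre-subsidy: 1535 - 9P = -33 + 0.8P gives P* = 160, x* = 95.
With the subsidy, sellers receive Ps = Pb + 49 for each unit, where Pb is the price buyers pay.
Supply in terms of Pb becomes xs = -33 + 0.8(Pb + 49) = 6.2 + 0.8Pb. Setting this equal to demand: 1535 - 9Pb = 6.2 + 0.8Pb, so Pb = 156.
Sellers receive Ps = 156 + 49 = 205; x' = 1535 − 9·156 = 131.
The subsidy expands output by 131 − 95 = 36 past the efficient level; on those units the gap between marginal cost and willingness to pay runs from 0 up to 49.
DWL = ½ × 49 × 36 = 882.

Deadweight loss = $882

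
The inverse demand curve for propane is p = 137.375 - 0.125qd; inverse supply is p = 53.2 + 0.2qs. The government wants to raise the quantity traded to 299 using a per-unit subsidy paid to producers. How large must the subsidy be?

At q = 299, from the demand curve buyers pay pb = 137.375 − 0.125·299 = 100; from the supply curve sellers need ps = 53.2 + 0.2·299 = 113.
The subsidy must fill the gap: s = ps − pb = 113 − 100 = 13.

Required subsidy s = 13 per unit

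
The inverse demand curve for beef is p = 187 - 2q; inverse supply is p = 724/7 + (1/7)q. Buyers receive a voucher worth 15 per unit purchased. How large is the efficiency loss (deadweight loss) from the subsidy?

Pre-subsidy: 187 - 2q = 724/7 + (1/7)q gives q* = 39 and p* = 109.
With the rebate, buyers effectively pay pb = ps − 15, where ps is the price sellers receive.
On the curves, pb = 187 - 2q and ps = 724/7 + (1/7)q; the wedge ps − pb = 15 gives 724/7 + (1/7)q − (187 - 2q) = 15, so q' = 46.
Then pb = 187 − 2·46 = 95 and ps = 724/7 + (1/7)·46 = 110.
The subsidy expands output by 46 − 39 = 7 past the efficient level; on those units the gap between marginal cost and willingness to pay runs from 0 up to 15.
DWL = ½ × 15 × 7 = 52.5.

Deadweight loss = 52.5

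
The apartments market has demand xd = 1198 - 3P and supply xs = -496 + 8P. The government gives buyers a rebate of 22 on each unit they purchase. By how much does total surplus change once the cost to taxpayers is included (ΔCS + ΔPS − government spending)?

Net change in total surplus = -528

Pre-subsidy: 1198 - 3P = -496 + 8P gives P* = 154, x* = 736.
With the rebate, buyers effectively pay Pb = Ps − 22, where Ps is the price sellers receive.
Demand in terms of Ps becomes xd = 1198 − 3(Ps − 22) = 1264 - 3Ps. Setting this equal to supply: 1264 - 3Ps = -496 + 8Ps, so Ps = 160.
Buyers pay Pb = 160 − 22 = 138; x' = -496 + 8·160 = 784.
ΔCS = ½(736 + 784)(154 − 138) = 12160; ΔPS = ½(736 + 784)(160 − 154) = 4560.
Government spending = 22 × 784 = 17248.
Net change = 12160 + 4560 − 17248 = -528. The loss equals the DWL triangle ½·22·48.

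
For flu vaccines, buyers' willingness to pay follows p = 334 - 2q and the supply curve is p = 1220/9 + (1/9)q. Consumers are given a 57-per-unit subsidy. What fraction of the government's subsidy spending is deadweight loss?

Pre-subsidy: 334 - 2q = 1220/9 + (1/9)q gives q* = 94 and p* = 146.
With the rebate, buyers effectively pay pb = ps − 57, where ps is the price sellers receive.
On the curves, pb = 334 - 2q and ps = 1220/9 + (1/9)q; the wedge ps − pb = 57 gives 1220/9 + (1/9)q − (334 - 2q) = 57, so q' = 121.
Then pb = 334 − 2·121 = 92 and ps = 1220/9 + (1/9)·121 = 149.
ΔCS = ½(94 + 121)(146 − 92) = 5805; ΔPS = ½(94 + 121)(149 − 146) = 322.5.
Government spending = 57 × 121 = 6897.
DWL = ½ × 57 × (121 − 94) = 769.5; fraction = 769.5 / 6897 = 27/242.

DWL / government spending = 27/242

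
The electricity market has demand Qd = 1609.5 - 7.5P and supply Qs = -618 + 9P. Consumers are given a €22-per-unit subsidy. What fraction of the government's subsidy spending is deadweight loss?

Pre-subsidy: 1609.5 - 7.5P = -618 + 9P gives P* = 135, Q* = 597.
With the rebate, buyers effectively pay Pb = Ps − 22, where Ps is the price sellers receive.
Demand in terms of Ps becomes Qd = 1609.5 − 7.5(Ps − 22) = 1774.5 - 7.5Ps. Setting this equal to supply: 1774.5 - 7.5Ps = -618 + 9Ps, so Ps = 145.
Buyers pay Pb = 145 − 22 = 123; Q' = -618 + 9·145 = 687.
ΔCS = ½(597 + 687)(135 − 123) = 7704; ΔPS = ½(597 + 687)(145 − 135) = 6420.
Government spending = 22 × 687 = 15114.
DWL = ½ × 22 × (687 − 597) = 990; fraction = 990 / 15114 = 15/229.

DWL / government spending = 15/229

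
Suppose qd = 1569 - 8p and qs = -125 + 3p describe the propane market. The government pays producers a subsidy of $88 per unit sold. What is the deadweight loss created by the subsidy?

Deadweight loss = $8448

Pre-subsidy: 1569 - 8p = -125 + 3p gives p* = 154, q* = 337.
With the subsidy, sellers receive ps = pb + 88 for each unit, where pb is the price buyers pay.
Supply in terms of pb becomes qs = -125 + 3(pb + 88) = 139 + 3pb. Setting this equal to demand: 1569 - 8pb = 139 + 3pb, so pb = 130.
Sellers receive ps = 130 + 88 = 218; q' = 1569 − 8·130 = 529.
The subsidy expands output by 529 − 337 = 192 past the efficient level; on those units the gap between marginal cost and willingness to pay runs from 0 up to 88.
DWL = ½ × 88 × 192 = 8448.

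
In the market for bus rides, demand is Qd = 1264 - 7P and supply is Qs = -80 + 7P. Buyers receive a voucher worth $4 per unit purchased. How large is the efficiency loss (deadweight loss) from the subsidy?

Pre-subsidy: 1264 - 7P = -80 + 7P gives P* = 96, Q* = 592.
With the rebate, buyers effectively pay Pb = Ps − 4, where Ps is the price sellers receive.
Demand in terms of Ps becomes Qd = 1264 − 7(Ps − 4) = 1292 - 7Ps. Setting this equal to supply: 1292 - 7Ps = -80 + 7Ps, so Ps = 98.
Buyers pay Pb = 98 − 4 = 94; Q' = -80 + 7·98 = 606.
The subsidy expands output by 606 − 592 = 14 past the efficient level; on those units the gap between marginal cost and willingness to pay runs from 0 up to 4.
DWL = ½ × 4 × 14 = 28.

Deadweight loss = $28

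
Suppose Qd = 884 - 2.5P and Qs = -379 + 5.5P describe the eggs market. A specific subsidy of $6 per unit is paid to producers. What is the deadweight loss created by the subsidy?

Deadweight loss = $30.9375

Pre-subsidy: 884 - 2.5P = -379 + 5.5P gives P* = 157.875, Q* = 489.3125.
With the subsidy, sellers receive Ps = Pb + 6 for each unit, where Pb is the price buyers pay.
Supply in terms of Pb becomes Qs = -379 + 5.5(Pb + 6) = -346 + 5.5Pb. Setting this equal to demand: 884 - 2.5Pb = -346 + 5.5Pb, so Pb = 153.75.
Sellers receive Ps = 153.75 + 6 = 159.75; Q' = 884 − 2.5·153.75 = 499.625.
The subsidy expands output by 499.625 − 489.3125 = 10.3125 past the efficient level; on those units the gap between marginal cost and willingness to pay runs from 0 up to 6.
DWL = ½ × 6 × 10.3125 = 30.9375.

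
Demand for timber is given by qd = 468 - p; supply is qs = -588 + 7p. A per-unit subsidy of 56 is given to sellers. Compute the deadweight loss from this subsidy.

Pre-subsidy: 468 - p = -588 + 7p gives p* = 132, q* = 336.
With the subsidy, sellers receive ps = pb + 56 for each unit, where pb is the price buyers pay.
Supply in terms of pb becomes qs = -588 + 7(pb + 56) = -196 + 7pb. Setting this equal to demand: 468 - pb = -196 + 7pb, so pb = 83.
Sellers receive ps = 83 + 56 = 139; q' = 468 − 1·83 = 385.
The subsidy expands output by 385 − 336 = 49 past the efficient level; on those units the gap between marginal cost and willingness to pay runs from 0 up to 56.
DWL = ½ × 56 × 49 = 1372.

Deadweight loss = 1372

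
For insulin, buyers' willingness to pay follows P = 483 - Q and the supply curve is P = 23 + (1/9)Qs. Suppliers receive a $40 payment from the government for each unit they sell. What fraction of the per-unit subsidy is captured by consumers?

Consumer share = 0.9

Pre-subsidy: 483 - Q = 23 + (1/9)Q gives Q* = 414 and P* = 69.
With the subsidy, sellers receive Ps = Pb + 40 for each unit, where Pb is the price buyers pay.
On the curves, Pb = 483 - Q and Ps = 23 + (1/9)Q; the wedge Ps − Pb = 40 gives 23 + (1/9)Q − (483 - Q) = 40, so Q' = 450.
Then Pb = 483 − 1·450 = 33 and Ps = 23 + (1/9)·450 = 73.
Buyers' price falls by P* − Pb = 69 − 33 = 36; sellers' price rises by Ps − P* = 73 − 69 = 4.
So consumers capture 36/40 = 0.9 of each unit of subsidy.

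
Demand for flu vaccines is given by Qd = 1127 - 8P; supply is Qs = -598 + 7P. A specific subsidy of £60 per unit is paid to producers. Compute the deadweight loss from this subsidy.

Deadweight loss = £6720

Pre-subsidy: 1127 - 8P = -598 + 7P gives P* = 115, Q* = 207.
With the subsidy, sellers receive Ps = Pb + 60 for each unit, where Pb is the price buyers pay.
Supply in terms of Pb becomes Qs = -598 + 7(Pb + 60) = -178 + 7Pb. Setting this equal to demand: 1127 - 8Pb = -178 + 7Pb, so Pb = 87.
Sellers receive Ps = 87 + 60 = 147; Q' = 1127 − 8·87 = 431.
The subsidy expands output by 431 − 207 = 224 past the efficient level; on those units the gap between marginal cost and willingness to pay runs from 0 up to 60.
DWL = ½ × 60 × 224 = 6720.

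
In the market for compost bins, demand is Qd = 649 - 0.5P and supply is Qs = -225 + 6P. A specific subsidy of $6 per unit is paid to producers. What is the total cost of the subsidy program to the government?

Pre-subsidy: 649 - 0.5P = -225 + 6P gives P* = 1748/13, Q* = 7563/13.
With the subsidy, sellers receive Ps = Pb + 6 for each unit, where Pb is the price buyers pay.
Supply in terms of Pb becomes Qs = -225 + 6(Pb + 6) = -189 + 6Pb. Setting this equal to demand: 649 - 0.5Pb = -189 + 6Pb, so Pb = 1676/13.
Sellers receive Ps = 1676/13 + 6 = 1754/13; Q' = 649 − 0.5·(1676/13) = 7599/13.
Government outlay = subsidy × quantity = 6 × 7599/13 = 45594/13.

Government cost = 45594/13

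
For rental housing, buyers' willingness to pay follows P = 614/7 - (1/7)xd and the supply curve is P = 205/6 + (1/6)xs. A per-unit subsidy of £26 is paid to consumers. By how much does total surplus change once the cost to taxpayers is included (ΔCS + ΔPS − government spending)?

Pre-subsidy: 614/7 - (1/7)x = 205/6 + (1/6)x gives x* = 173 and P* = 63.
With the rebate, buyers effectively pay Pb = Ps − 26, where Ps is the price sellers receive.
On the curves, Pb = 614/7 - (1/7)x and Ps = 205/6 + (1/6)x; the wedge Ps − Pb = 26 gives 205/6 + (1/6)x − (614/7 - (1/7)x) = 26, so x' = 257.
Then Pb = 614/7 − (1/7)·257 = 51 and Ps = 205/6 + (1/6)·257 = 77.
ΔCS = ½(173 + 257)(63 − 51) = 2580; ΔPS = ½(173 + 257)(77 − 63) = 3010.
Government spending = 26 × 257 = 6682.
Net change = 2580 + 3010 − 6682 = -1092. The loss equals the DWL triangle ½·26·84.

Net change in total surplus = -£1092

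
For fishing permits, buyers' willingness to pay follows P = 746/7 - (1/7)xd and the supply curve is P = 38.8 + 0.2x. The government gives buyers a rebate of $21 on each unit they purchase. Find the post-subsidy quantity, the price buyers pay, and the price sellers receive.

x' = 3107/12; buyers pay 835/12; sellers receive 1087/12

Pre-subsidy: 746/7 - (1/7)x = 38.8 + 0.2x gives x* = 593/3 and P* = 235/3.
With the rebate, buyers effectively pay Pb = Ps − 21, where Ps is the price sellers receive.
On the curves, Pb = 746/7 - (1/7)x and Ps = 38.8 + 0.2x; the wedge Ps − Pb = 21 gives 38.8 + 0.2x − (746/7 - (1/7)x) = 21, so x' = 3107/12.
Then Pb = 746/7 − (1/7)·(3107/12) = 835/12 and Ps = 38.8 + 0.2·(3107/12) = 1087/12.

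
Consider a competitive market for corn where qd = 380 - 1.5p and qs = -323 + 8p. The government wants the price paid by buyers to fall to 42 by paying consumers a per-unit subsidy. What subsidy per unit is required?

At a buyer price of 42, quantity demanded is 380 − 1.5·42 = 317.
Sellers supply 317 only when they receive ps with -323 + 8·ps = 317, i.e. ps = 80.
s = ps − pb = 80 − 42 = 38.

Required subsidy s = 38 per unit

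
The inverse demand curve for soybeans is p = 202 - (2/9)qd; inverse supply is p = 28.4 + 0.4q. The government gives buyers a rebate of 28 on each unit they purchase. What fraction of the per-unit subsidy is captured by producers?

Pre-subsidy: 202 - (2/9)q = 28.4 + 0.4q gives q* = 279 and p* = 140.
With the rebate, buyers effectively pay pb = ps − 28, where ps is the price sellers receive.
On the curves, pb = 202 - (2/9)q and ps = 28.4 + 0.4q; the wedge ps − pb = 28 gives 28.4 + 0.4q − (202 - (2/9)q) = 28, so q' = 324.
Then pb = 202 − (2/9)·324 = 130 and ps = 28.4 + 0.4·324 = 158.
Buyers' price falls by p* − pb = 140 − 130 = 10; sellers' price rises by ps − p* = 158 − 140 = 18.
So producers capture 18/28 = 9/14 of each unit of subsidy.

Producer share = 9/14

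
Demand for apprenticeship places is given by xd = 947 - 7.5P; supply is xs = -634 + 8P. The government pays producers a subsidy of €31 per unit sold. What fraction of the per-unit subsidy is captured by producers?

Pre-subsidy: 947 - 7.5P = -634 + 8P gives P* = 102, x* = 182.
With the subsidy, sellers receive Ps = Pb + 31 for each unit, where Pb is the price buyers pay.
Supply in terms of Pb becomes xs = -634 + 8(Pb + 31) = -386 + 8Pb. Setting this equal to demand: 947 - 7.5Pb = -386 + 8Pb, so Pb = 86.
Sellers receive Ps = 86 + 31 = 117; x' = 947 − 7.5·86 = 302.
Buyers' price falls by P* − Pb = 102 − 86 = 16; sellers' price rises by Ps − P* = 117 − 102 = 15.
So producers capture 15/31 = 15/31 of each unit of subsidy.

Producer share = 15/31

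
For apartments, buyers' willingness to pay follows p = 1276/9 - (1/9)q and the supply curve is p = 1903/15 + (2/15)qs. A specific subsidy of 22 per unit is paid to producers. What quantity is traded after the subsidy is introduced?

Pre-subsidy: 1276/9 - (1/9)q = 1903/15 + (2/15)q gives q* = 61 and p* = 135.
With the subsidy, sellers receive ps = pb + 22 for each unit, where pb is the price buyers pay.
On the curves, pb = 1276/9 - (1/9)q and ps = 1903/15 + (2/15)q; the wedge ps − pb = 22 gives 1903/15 + (2/15)q − (1276/9 - (1/9)q) = 22, so q' = 151.
Then pb = 1276/9 − (1/9)·151 = 125 and ps = 1903/15 + (2/15)·151 = 147.

q' = 151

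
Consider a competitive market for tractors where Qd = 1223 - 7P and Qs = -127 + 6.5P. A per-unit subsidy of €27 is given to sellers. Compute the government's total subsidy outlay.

Pre-subsidy: 1223 - 7P = -127 + 6.5P gives P* = 100, Q* = 523.
With the subsidy, sellers receive Ps = Pb + 27 for each unit, where Pb is the price buyers pay.
Supply in terms of Pb becomes Qs = -127 + 6.5(Pb + 27) = 48.5 + 6.5Pb. Setting this equal to demand: 1223 - 7Pb = 48.5 + 6.5Pb, so Pb = 87.
Sellers receive Ps = 87 + 27 = 114; Q' = 1223 − 7·87 = 614.
Government outlay = subsidy × quantity = 27 × 614 = 16578.

Government cost = €16578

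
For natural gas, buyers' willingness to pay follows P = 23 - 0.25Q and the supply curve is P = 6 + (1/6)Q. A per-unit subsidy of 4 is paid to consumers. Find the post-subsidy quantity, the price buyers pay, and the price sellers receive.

Pre-subsidy: 23 - 0.25Q = 6 + (1/6)Q gives Q* = 40.8 and P* = 12.8.
With the rebate, buyers effectively pay Pb = Ps − 4, where Ps is the price sellers receive.
On the curves, Pb = 23 - 0.25Q and Ps = 6 + (1/6)Q; the wedge Ps − Pb = 4 gives 6 + (1/6)Q − (23 - 0.25Q) = 4, so Q' = 50.4.
Then Pb = 23 − 0.25·50.4 = 10.4 and Ps = 6 + (1/6)·50.4 = 14.4.

Q' = 50.4; buyers pay 10.4; sellers receive 14.4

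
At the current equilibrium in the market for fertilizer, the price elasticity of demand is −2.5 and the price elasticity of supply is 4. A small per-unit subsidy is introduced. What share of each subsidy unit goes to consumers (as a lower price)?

For a small subsidy around the equilibrium, the benefit split depends on the relative slopes, which at a point are proportional to the elasticities.
Buyer share = εs/(εs + |εd|) = 4/(4 + 2.5) = 8/13; seller share = |εd|/(εs + |εd|) = 5/13.

Consumer share = 8/13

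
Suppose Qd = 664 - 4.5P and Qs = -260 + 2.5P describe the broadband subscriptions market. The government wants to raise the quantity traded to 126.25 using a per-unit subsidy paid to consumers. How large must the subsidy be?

Required subsidy s = 35 per unit

At Q = 126.25, invert demand for the buyer price: Pb = (664 − 126.25)/4.5 = 119.5; invert supply for the seller price: Ps = (126.25 − (-260))/2.5 = 154.5.
The subsidy must fill the gap: s = Ps − Pb = 154.5 − 119.5 = 35.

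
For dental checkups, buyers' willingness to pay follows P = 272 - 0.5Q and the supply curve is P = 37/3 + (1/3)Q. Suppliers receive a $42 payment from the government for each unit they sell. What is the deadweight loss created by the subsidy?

Deadweight loss = $1058.4

Pre-subsidy: 272 - 0.5Q = 37/3 + (1/3)Q gives Q* = 311.6 and P* = 116.2.
With the subsidy, sellers receive Ps = Pb + 42 for each unit, where Pb is the price buyers pay.
On the curves, Pb = 272 - 0.5Q and Ps = 37/3 + (1/3)Q; the wedge Ps − Pb = 42 gives 37/3 + (1/3)Q − (272 - 0.5Q) = 42, so Q' = 362.
Then Pb = 272 − 0.5·362 = 91 and Ps = 37/3 + (1/3)·362 = 133.
The subsidy expands output by 362 − 311.6 = 50.4 past the efficient level; on those units the gap between marginal cost and willingness to pay runs from 0 up to 42.
DWL = ½ × 42 × 50.4 = 1058.4.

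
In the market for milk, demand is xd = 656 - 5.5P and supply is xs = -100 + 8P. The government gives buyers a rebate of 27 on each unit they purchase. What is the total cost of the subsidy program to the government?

Pre-subsidy: 656 - 5.5P = -100 + 8P gives P* = 56, x* = 348.
With the rebate, buyers effectively pay Pb = Ps − 27, where Ps is the price sellers receive.
Demand in terms of Ps becomes xd = 656 − 5.5(Ps − 27) = 804.5 - 5.5Ps. Setting this equal to supply: 804.5 - 5.5Ps = -100 + 8Ps, so Ps = 67.
Buyers pay Pb = 67 − 27 = 40; x' = -100 + 8·67 = 436.
Government outlay = subsidy × quantity = 27 × 436 = 11772.

Government cost = 11772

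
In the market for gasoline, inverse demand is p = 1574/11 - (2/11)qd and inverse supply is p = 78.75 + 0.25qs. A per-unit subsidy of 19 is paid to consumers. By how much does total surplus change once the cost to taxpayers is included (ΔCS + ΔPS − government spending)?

Pre-subsidy: 1574/11 - (2/11)q = 78.75 + 0.25q gives q* = 149 and p* = 116.
With the rebate, buyers effectively pay pb = ps − 19, where ps is the price sellers receive.
On the curves, pb = 1574/11 - (2/11)q and ps = 78.75 + 0.25q; the wedge ps − pb = 19 gives 78.75 + 0.25q − (1574/11 - (2/11)q) = 19, so q' = 193.
Then pb = 1574/11 − (2/11)·193 = 108 and ps = 78.75 + 0.25·193 = 127.
ΔCS = ½(149 + 193)(116 − 108) = 1368; ΔPS = ½(149 + 193)(127 − 116) = 1881.
Government spending = 19 × 193 = 3667.
Net change = 1368 + 1881 − 3667 = -418. The loss equals the DWL triangle ½·19·44.

Net change in total surplus = -418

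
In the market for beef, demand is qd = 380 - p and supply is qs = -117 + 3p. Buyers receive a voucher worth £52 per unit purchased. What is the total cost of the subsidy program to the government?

Government cost = £15327

Pre-subsidy: 380 - p = -117 + 3p gives p* = 124.25, q* = 255.75.
With the rebate, buyers effectively pay pb = ps − 52, where ps is the price sellers receive.
Demand in terms of ps becomes qd = 380 − 1(ps − 52) = 432 - ps. Setting this equal to supply: 432 - ps = -117 + 3ps, so ps = 137.25.
Buyers pay pb = 137.25 − 52 = 85.25; q' = -117 + 3·137.25 = 294.75.
Government outlay = subsidy × quantity = 52 × 294.75 = 15327.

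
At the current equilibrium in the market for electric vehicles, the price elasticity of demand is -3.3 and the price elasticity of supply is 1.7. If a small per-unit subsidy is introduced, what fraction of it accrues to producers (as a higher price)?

For a small subsidy around the equilibrium, the benefit split depends on the relative slopes, which at a point are proportional to the elasticities.
Buyer share = εs/(εs + |εd|) = 1.7/(1.7 + 3.3) = 0.34; seller share = |εd|/(εs + |εd|) = 0.66.
So producers capture 0.66 of the subsidy.

Producer share = 0.66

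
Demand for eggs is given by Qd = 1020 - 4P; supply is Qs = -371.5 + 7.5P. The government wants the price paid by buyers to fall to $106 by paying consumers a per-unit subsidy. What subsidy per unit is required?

Required subsidy s = $23 per unit

At a buyer price of 106, quantity demanded is 1020 − 4·106 = 596.
Sellers supply 596 only when they receive Ps with -371.5 + 7.5·Ps = 596, i.e. Ps = 129.
s = Ps − Pb = 129 − 106 = 23.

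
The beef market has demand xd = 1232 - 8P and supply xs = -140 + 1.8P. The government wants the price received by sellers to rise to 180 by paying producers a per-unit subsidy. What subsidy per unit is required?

Required subsidy s = 49 per unit

At a seller price of 180, quantity supplied is -140 + 1.8·180 = 184.
Buyers absorb 184 only when they pay Pb with 1232 − 8·Pb = 184, i.e. Pb = 131.
s = Ps − Pb = 180 − 131 = 49.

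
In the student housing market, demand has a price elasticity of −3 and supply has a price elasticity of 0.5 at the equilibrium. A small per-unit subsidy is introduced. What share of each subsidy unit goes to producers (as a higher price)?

For a small subsidy around the equilibrium, the benefit split depends on the relative slopes, which at a point are proportional to the elasticities.
Buyer share = εs/(εs + |εd|) = 0.5/(0.5 + 3) = 1/7; seller share = |εd|/(εs + |εd|) = 6/7.
So producers capture 6/7 of the subsidy.

Producer share = 6/7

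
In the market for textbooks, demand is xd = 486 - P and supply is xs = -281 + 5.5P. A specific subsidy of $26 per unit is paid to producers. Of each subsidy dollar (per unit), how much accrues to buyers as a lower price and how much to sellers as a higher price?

Pre-subsidy: 486 - P = -281 + 5.5P gives P* = 118, x* = 368.
With the subsidy, sellers receive Ps = Pb + 26 for each unit, where Pb is the price buyers pay.
Supply in terms of Pb becomes xs = -281 + 5.5(Pb + 26) = -138 + 5.5Pb. Setting this equal to demand: 486 - Pb = -138 + 5.5Pb, so Pb = 96.
Sellers receive Ps = 96 + 26 = 122; x' = 486 − 1·96 = 390.
Buyers' price falls by P* − Pb = 118 − 96 = 22; sellers' price rises by Ps − P* = 122 − 118 = 4.

Buyers gain $22 per unit; sellers gain $4 per unit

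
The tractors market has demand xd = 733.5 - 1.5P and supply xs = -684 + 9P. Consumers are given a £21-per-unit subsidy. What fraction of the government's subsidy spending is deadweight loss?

Pre-subsidy: 733.5 - 1.5P = -684 + 9P gives P* = 135, x* = 531.
With the rebate, buyers effectively pay Pb = Ps − 21, where Ps is the price sellers receive.
Demand in terms of Ps becomes xd = 733.5 − 1.5(Ps − 21) = 765 - 1.5Ps. Setting this equal to supply: 765 - 1.5Ps = -684 + 9Ps, so Ps = 138.
Buyers pay Pb = 138 − 21 = 117; x' = -684 + 9·138 = 558.
ΔCS = ½(531 + 558)(135 − 117) = 9801; ΔPS = ½(531 + 558)(138 − 135) = 1633.5.
Government spending = 21 × 558 = 11718.
DWL = ½ × 21 × (558 − 531) = 283.5; fraction = 283.5 / 11718 = 3/124.

DWL / government spending = 3/124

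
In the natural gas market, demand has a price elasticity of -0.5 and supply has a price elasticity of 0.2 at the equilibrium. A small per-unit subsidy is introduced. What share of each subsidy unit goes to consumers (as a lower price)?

Consumer share = 2/7

For a small subsidy around the equilibrium, the benefit split depends on the relative slopes, which at a point are proportional to the elasticities.
Buyer share = εs/(εs + |εd|) = 0.2/(0.2 + 0.5) = 2/7; seller share = |εd|/(εs + |εd|) = 5/7.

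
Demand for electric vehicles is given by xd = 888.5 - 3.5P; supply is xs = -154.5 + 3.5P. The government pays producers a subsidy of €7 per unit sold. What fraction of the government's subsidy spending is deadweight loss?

DWL / government spending = 49/3034

Pre-subsidy: 888.5 - 3.5P = -154.5 + 3.5P gives P* = 149, x* = 367.
With the subsidy, sellers receive Ps = Pb + 7 for each unit, where Pb is the price buyers pay.
Supply in terms of Pb becomes xs = -154.5 + 3.5(Pb + 7) = -130 + 3.5Pb. Setting this equal to demand: 888.5 - 3.5Pb = -130 + 3.5Pb, so Pb = 145.5.
Sellers receive Ps = 145.5 + 7 = 152.5; x' = 888.5 − 3.5·145.5 = 379.25.
ΔCS = ½(367 + 379.25)(149 − 145.5) = 1305.9375; ΔPS = ½(367 + 379.25)(152.5 − 149) = 1305.9375.
Government spending = 7 × 379.25 = 2654.75.
DWL = ½ × 7 × (379.25 − 367) = 42.875; fraction = 42.875 / 2654.75 = 49/3034.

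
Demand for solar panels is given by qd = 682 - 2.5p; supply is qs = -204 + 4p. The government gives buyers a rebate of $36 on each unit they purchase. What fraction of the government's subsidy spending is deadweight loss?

DWL / government spending = 90/1289

Pre-subsidy: 682 - 2.5p = -204 + 4p gives p* = 1772/13, q* = 4436/13.
With the rebate, buyers effectively pay pb = ps − 36, where ps is the price sellers receive.
Demand in terms of ps becomes qd = 682 − 2.5(ps − 36) = 772 - 2.5ps. Setting this equal to supply: 772 - 2.5ps = -204 + 4ps, so ps = 1952/13.
Buyers pay pb = 1952/13 − 36 = 1484/13; q' = -204 + 4·(1952/13) = 5156/13.
ΔCS = ½(4436/13 + 5156/13)(1772/13 − 1484/13) = 1381248/169; ΔPS = ½(4436/13 + 5156/13)(1952/13 − 1772/13) = 863280/169.
Government spending = 36 × 5156/13 = 185616/13.
DWL = ½ × 36 × (5156/13 − 4436/13) = 12960/13; fraction = (12960/13) / (185616/13) = 90/1289.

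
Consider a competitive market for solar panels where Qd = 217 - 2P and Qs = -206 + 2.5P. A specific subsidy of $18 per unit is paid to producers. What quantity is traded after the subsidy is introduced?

Pre-subsidy: 217 - 2P = -206 + 2.5P gives P* = 94, Q* = 29.
With the subsidy, sellers receive Ps = Pb + 18 for each unit, where Pb is the price buyers pay.
Supply in terms of Pb becomes Qs = -206 + 2.5(Pb + 18) = -161 + 2.5Pb. Setting this equal to demand: 217 - 2Pb = -161 + 2.5Pb, so Pb = 84.
Sellers receive Ps = 84 + 18 = 102; Q' = 217 − 2·84 = 49.

Q' = 49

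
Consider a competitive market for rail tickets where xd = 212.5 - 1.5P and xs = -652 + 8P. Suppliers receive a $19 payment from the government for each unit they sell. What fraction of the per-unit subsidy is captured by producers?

Pre-subsidy: 212.5 - 1.5P = -652 + 8P gives P* = 91, x* = 76.
With the subsidy, sellers receive Ps = Pb + 19 for each unit, where Pb is the price buyers pay.
Supply in terms of Pb becomes xs = -652 + 8(Pb + 19) = -500 + 8Pb. Setting this equal to demand: 212.5 - 1.5Pb = -500 + 8Pb, so Pb = 75.
Sellers receive Ps = 75 + 19 = 94; x' = 212.5 − 1.5·75 = 100.
Buyers' price falls by P* − Pb = 91 − 75 = 16; sellers' price rises by Ps − P* = 94 − 91 = 3.
So producers capture 3/19 = 3/19 of each unit of subsidy.

Producer share = 3/19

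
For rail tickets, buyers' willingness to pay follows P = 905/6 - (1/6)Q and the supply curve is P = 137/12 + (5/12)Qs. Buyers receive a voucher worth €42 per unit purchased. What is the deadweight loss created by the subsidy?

Deadweight loss = €1512

Pre-subsidy: 905/6 - (1/6)Q = 137/12 + (5/12)Q gives Q* = 239 and P* = 111.
With the rebate, buyers effectively pay Pb = Ps − 42, where Ps is the price sellers receive.
On the curves, Pb = 905/6 - (1/6)Q and Ps = 137/12 + (5/12)Q; the wedge Ps − Pb = 42 gives 137/12 + (5/12)Q − (905/6 - (1/6)Q) = 42, so Q' = 311.
Then Pb = 905/6 − (1/6)·311 = 99 and Ps = 137/12 + (5/12)·311 = 141.
The subsidy expands output by 311 − 239 = 72 past the efficient level; on those units the gap between marginal cost and willingness to pay runs from 0 up to 42.
DWL = ½ × 42 × 72 = 1512.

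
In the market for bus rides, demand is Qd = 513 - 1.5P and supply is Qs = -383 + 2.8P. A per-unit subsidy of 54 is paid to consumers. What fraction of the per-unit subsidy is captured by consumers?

Consumer share = 28/43

Pre-subsidy: 513 - 1.5P = -383 + 2.8P gives P* = 8960/43, Q* = 8619/43.
With the rebate, buyers effectively pay Pb = Ps − 54, where Ps is the price sellers receive.
Demand in terms of Ps becomes Qd = 513 − 1.5(Ps − 54) = 594 - 1.5Ps. Setting this equal to supply: 594 - 1.5Ps = -383 + 2.8Ps, so Ps = 9770/43.
Buyers pay Pb = 9770/43 − 54 = 7448/43; Q' = -383 + 2.8·(9770/43) = 10887/43.
Buyers' price falls by P* − Pb = 8960/43 − 7448/43 = 1512/43; sellers' price rises by Ps − P* = 9770/43 − 8960/43 = 810/43.
So consumers capture (1512/43)/54 = 28/43 of each unit of subsidy.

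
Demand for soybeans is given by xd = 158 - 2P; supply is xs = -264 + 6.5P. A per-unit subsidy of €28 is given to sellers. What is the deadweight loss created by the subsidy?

Pre-subsidy: 158 - 2P = -264 + 6.5P gives P* = 844/17, x* = 998/17.
With the subsidy, sellers receive Ps = Pb + 28 for each unit, where Pb is the price buyers pay.
Supply in terms of Pb becomes xs = -264 + 6.5(Pb + 28) = -82 + 6.5Pb. Setting this equal to demand: 158 - 2Pb = -82 + 6.5Pb, so Pb = 480/17.
Sellers receive Ps = 480/17 + 28 = 956/17; x' = 158 − 2·(480/17) = 1726/17.
The subsidy expands output by 1726/17 − 998/17 = 728/17 past the efficient level; on those units the gap between marginal cost and willingness to pay runs from 0 up to 28.
DWL = ½ × 28 × 728/17 = 10192/17.

Deadweight loss = 10192/17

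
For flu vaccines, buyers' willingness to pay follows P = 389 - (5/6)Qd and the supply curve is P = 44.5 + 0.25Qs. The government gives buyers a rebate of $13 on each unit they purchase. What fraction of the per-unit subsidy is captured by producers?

Producer share = 3/13

Pre-subsidy: 389 - (5/6)Q = 44.5 + 0.25Q gives Q* = 318 and P* = 124.
With the rebate, buyers effectively pay Pb = Ps − 13, where Ps is the price sellers receive.
On the curves, Pb = 389 - (5/6)Q and Ps = 44.5 + 0.25Q; the wedge Ps − Pb = 13 gives 44.5 + 0.25Q − (389 - (5/6)Q) = 13, so Q' = 330.
Then Pb = 389 − (5/6)·330 = 114 and Ps = 44.5 + 0.25·330 = 127.
Buyers' price falls by P* − Pb = 124 − 114 = 10; sellers' price rises by Ps − P* = 127 − 124 = 3.
So producers capture 3/13 = 3/13 of each unit of subsidy.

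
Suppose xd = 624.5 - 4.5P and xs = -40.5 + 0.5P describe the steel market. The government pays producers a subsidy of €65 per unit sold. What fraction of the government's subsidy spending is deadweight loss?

DWL / government spending = 9/34

Pre-subsidy: 624.5 - 4.5P = -40.5 + 0.5P gives P* = 133, x* = 26.
With the subsidy, sellers receive Ps = Pb + 65 for each unit, where Pb is the price buyers pay.
Supply in terms of Pb becomes xs = -40.5 + 0.5(Pb + 65) = -8 + 0.5Pb. Setting this equal to demand: 624.5 - 4.5Pb = -8 + 0.5Pb, so Pb = 126.5.
Sellers receive Ps = 126.5 + 65 = 191.5; x' = 624.5 − 4.5·126.5 = 55.25.
ΔCS = ½(26 + 55.25)(133 − 126.5) = 264.0625; ΔPS = ½(26 + 55.25)(191.5 − 133) = 2376.5625.
Government spending = 65 × 55.25 = 3591.25.
DWL = ½ × 65 × (55.25 − 26) = 950.625; fraction = 950.625 / 3591.25 = 9/34.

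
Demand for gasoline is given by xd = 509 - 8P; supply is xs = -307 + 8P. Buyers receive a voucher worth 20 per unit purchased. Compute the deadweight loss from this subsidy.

Deadweight loss = 800

Pre-subsidy: 509 - 8P = -307 + 8P gives P* = 51, x* = 101.
With the rebate, buyers effectively pay Pb = Ps − 20, where Ps is the price sellers receive.
Demand in terms of Ps becomes xd = 509 − 8(Ps − 20) = 669 - 8Ps. Setting this equal to supply: 669 - 8Ps = -307 + 8Ps, so Ps = 61.
Buyers pay Pb = 61 − 20 = 41; x' = -307 + 8·61 = 181.
The subsidy expands output by 181 − 101 = 80 past the efficient level; on those units the gap between marginal cost and willingness to pay runs from 0 up to 20.
DWL = ½ × 20 × 80 = 800.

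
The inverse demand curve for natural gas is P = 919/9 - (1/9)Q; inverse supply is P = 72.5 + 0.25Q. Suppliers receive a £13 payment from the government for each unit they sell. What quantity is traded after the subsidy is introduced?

Q' = 118

Pre-subsidy: 919/9 - (1/9)Q = 72.5 + 0.25Q gives Q* = 82 and P* = 93.
With the subsidy, sellers receive Ps = Pb + 13 for each unit, where Pb is the price buyers pay.
On the curves, Pb = 919/9 - (1/9)Q and Ps = 72.5 + 0.25Q; the wedge Ps − Pb = 13 gives 72.5 + 0.25Q − (919/9 - (1/9)Q) = 13, so Q' = 118.
Then Pb = 919/9 − (1/9)·118 = 89 and Ps = 72.5 + 0.25·118 = 102.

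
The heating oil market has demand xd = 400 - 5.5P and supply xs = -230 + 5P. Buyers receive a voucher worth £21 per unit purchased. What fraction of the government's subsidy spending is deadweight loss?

DWL / government spending = 0.22

Pre-subsidy: 400 - 5.5P = -230 + 5P gives P* = 60, x* = 70.
With the rebate, buyers effectively pay Pb = Ps − 21, where Ps is the price sellers receive.
Demand in terms of Ps becomes xd = 400 − 5.5(Ps − 21) = 515.5 - 5.5Ps. Setting this equal to supply: 515.5 - 5.5Ps = -230 + 5Ps, so Ps = 71.
Buyers pay Pb = 71 − 21 = 50; x' = -230 + 5·71 = 125.
ΔCS = ½(70 + 125)(60 − 50) = 975; ΔPS = ½(70 + 125)(71 − 60) = 1072.5.
Government spending = 21 × 125 = 2625.
DWL = ½ × 21 × (125 − 70) = 577.5; fraction = 577.5 / 2625 = 0.22.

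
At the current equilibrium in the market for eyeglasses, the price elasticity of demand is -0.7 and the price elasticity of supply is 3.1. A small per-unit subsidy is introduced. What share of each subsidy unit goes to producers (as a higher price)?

For a small subsidy around the equilibrium, the benefit split depends on the relative slopes, which at a point are proportional to the elasticities.
Buyer share = εs/(εs + |εd|) = 3.1/(3.1 + 0.7) = 31/38; seller share = |εd|/(εs + |εd|) = 7/38.
So producers capture 7/38 of the subsidy.

Producer share = 7/38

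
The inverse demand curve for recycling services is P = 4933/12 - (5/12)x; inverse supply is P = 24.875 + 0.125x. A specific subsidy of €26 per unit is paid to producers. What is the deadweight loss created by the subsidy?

Pre-subsidy: 4933/12 - (5/12)x = 24.875 + 0.125x gives x* = 713 and P* = 114.
With the subsidy, sellers receive Ps = Pb + 26 for each unit, where Pb is the price buyers pay.
On the curves, Pb = 4933/12 - (5/12)x and Ps = 24.875 + 0.125x; the wedge Ps − Pb = 26 gives 24.875 + 0.125x − (4933/12 - (5/12)x) = 26, so x' = 761.
Then Pb = 4933/12 − (5/12)·761 = 94 and Ps = 24.875 + 0.125·761 = 120.
The subsidy expands output by 761 − 713 = 48 past the efficient level; on those units the gap between marginal cost and willingness to pay runs from 0 up to 26.
DWL = ½ × 26 × 48 = 624.

Deadweight loss = €624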